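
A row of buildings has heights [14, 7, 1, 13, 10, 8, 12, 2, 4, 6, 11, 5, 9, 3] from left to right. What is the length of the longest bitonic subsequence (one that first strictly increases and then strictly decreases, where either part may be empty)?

7

inc[i] = longest strictly increasing subsequence ending at i; dec[i] = longest strictly decreasing subsequence starting at i:
i:      1  2  3  4  5  6  7  8  9 10 11 12 13 14
a[i]:  14  7  1 13 10  8 12  2  4  6 11  5  9  3
inc:    1  1  1  2  2  2  3  2  3  4  5  4  5  3
dec:    7  4  1  6  5  4  4  1  2  3  3  2  2  1
Best peak at i=1 (value 14): inc=1, dec=7, length 1+7−1 = 7.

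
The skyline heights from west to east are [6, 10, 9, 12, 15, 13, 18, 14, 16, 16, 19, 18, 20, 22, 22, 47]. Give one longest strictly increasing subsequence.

6, 10, 12, 13, 14, 16, 19, 20, 22, 47

Patience tails give the LIS length; then backtrack through the dp parents:
6 → extends → [6]
10 → extends → [6, 10]
9 → replaces 10 → [6, 9]
12 → extends → [6, 9, 12]
15 → extends → [6, 9, 12, 15]
13 → replaces 15 → [6, 9, 12, 13]
18 → extends → [6, 9, 12, 13, 18]
14 → replaces 18 → [6, 9, 12, 13, 14]
16 → extends → [6, 9, 12, 13, 14, 16]
16 → already a tail → [6, 9, 12, 13, 14, 16]
19 → extends → [6, 9, 12, 13, 14, 16, 19]
18 → replaces 19 → [6, 9, 12, 13, 14, 16, 18]
20 → extends → [6, 9, 12, 13, 14, 16, 18, 20]
22 → extends → [6, 9, 12, 13, 14, 16, 18, 20, 22]
22 → already a tail → [6, 9, 12, 13, 14, 16, 18, 20, 22]
47 → extends → [6, 9, 12, 13, 14, 16, 18, 20, 22, 47]
Length 10; one witness is 6, 10, 12, 13, 14, 16, 19, 20, 22, 47.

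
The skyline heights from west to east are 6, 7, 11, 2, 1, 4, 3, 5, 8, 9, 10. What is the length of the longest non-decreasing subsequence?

Let dp[i] be the length of the longest such subsequence ending at index i:
i:      1  2  3  4  5  6  7  8  9 10 11
a[i]:   6  7 11  2  1  4  3  5  8  9 10
dp:     1  2  3  1  1  2  2  3  4  5  6
Maximum dp value is 6.

6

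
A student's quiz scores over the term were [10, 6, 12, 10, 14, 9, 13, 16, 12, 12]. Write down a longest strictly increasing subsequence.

Patience tails give the LIS length; then backtrack through the dp parents:
10 → extends → [10]
6 → replaces 10 → [6]
12 → extends → [6, 12]
10 → replaces 12 → [6, 10]
14 → extends → [6, 10, 14]
9 → replaces 10 → [6, 9, 14]
13 → replaces 14 → [6, 9, 13]
16 → extends → [6, 9, 13, 16]
12 → replaces 13 → [6, 9, 12, 16]
12 → already a tail → [6, 9, 12, 16]
Length 4; one witness is 10, 12, 14, 16.

10, 12, 14, 16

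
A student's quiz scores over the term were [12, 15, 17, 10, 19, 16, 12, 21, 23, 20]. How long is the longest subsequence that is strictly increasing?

6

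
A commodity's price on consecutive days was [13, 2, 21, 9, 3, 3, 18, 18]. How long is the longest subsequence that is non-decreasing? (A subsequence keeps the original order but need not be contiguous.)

5

Let dp[i] be the length of the longest such subsequence ending at index i:
i:      1  2  3  4  5  6  7  8
a[i]:  13  2 21  9  3  3 18 18
dp:     1  1  2  2  2  3  4  5
Maximum dp value is 5.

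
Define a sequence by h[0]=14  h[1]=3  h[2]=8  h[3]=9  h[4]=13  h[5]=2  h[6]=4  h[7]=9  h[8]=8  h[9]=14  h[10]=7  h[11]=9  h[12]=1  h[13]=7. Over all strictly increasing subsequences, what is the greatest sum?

Let S[i] be the best sum of a strictly increasing subsequence ending at i:
i:      0  1  2  3  4  5  6  7  8  9 10 11 12 13
h[i]:  14  3  8  9 13  2  4  9  8 14  7  9  1  7
S:     14  3 11 20 33  2  7 20 15 47 14 24  1 14
Maximum is 47 (e.g. 3 + 8 + 9 + 13 + 14).

47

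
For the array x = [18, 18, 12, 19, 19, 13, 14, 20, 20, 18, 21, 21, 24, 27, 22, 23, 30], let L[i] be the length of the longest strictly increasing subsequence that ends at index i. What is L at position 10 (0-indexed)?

5

dp[i] = 1 + max{dp[j] : j<i, x[j]<x[i]} (or 1 if no such j):
i:      0  1  2  3  4  5  6  7  8  9 10 11 12 13 14 15 16
x[i]:  18 18 12 19 19 13 14 20 20 18 21 21 24 27 22 23 30
dp:     1  1  1  2  2  2  3  4  4  4  5  5  6  7  6  7  8
At index 10 the value is 5.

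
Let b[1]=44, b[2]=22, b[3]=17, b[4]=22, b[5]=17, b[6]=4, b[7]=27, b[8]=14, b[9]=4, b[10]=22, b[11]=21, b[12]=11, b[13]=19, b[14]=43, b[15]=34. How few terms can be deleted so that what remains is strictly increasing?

11

Fewest deletions = n − (longest strictly increasing subsequence).
i:      1  2  3  4  5  6  7  8  9 10 11 12 13 14 15
b[i]:  44 22 17 22 17  4 27 14  4 22 21 11 19 43 34
dp:     1  1  1  2  1  1  3  2  1  3  3  2  3  4  4
max dp = 4, so deletions = 15 − 4 = 11.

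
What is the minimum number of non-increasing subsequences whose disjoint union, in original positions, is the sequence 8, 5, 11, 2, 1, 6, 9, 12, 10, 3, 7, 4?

4

Place each on the leftmost legal pile:
8 → new pile 1 (tops now [8])
5 → pile 1 (tops now [5])
11 → new pile 2 (tops now [5, 11])
2 → pile 1 (tops now [2, 11])
1 → pile 1 (tops now [1, 11])
6 → pile 2 (tops now [1, 6])
9 → new pile 3 (tops now [1, 6, 9])
12 → new pile 4 (tops now [1, 6, 9, 12])
10 → pile 4 (tops now [1, 6, 9, 10])
3 → pile 2 (tops now [1, 3, 9, 10])
7 → pile 3 (tops now [1, 3, 7, 10])
4 → pile 3 (tops now [1, 3, 4, 10])
Four piles.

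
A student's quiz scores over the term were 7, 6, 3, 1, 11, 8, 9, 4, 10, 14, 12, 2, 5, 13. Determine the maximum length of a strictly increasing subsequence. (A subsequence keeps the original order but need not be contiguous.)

Track the smallest tail for each achievable length (strict):
7 → extends → [7]
6 → replaces 7 → [6]
3 → replaces 6 → [3]
1 → replaces 3 → [1]
11 → extends → [1, 11]
8 → replaces 11 → [1, 8]
9 → extends → [1, 8, 9]
4 → replaces 8 → [1, 4, 9]
10 → extends → [1, 4, 9, 10]
14 → extends → [1, 4, 9, 10, 14]
12 → replaces 14 → [1, 4, 9, 10, 12]
2 → replaces 4 → [1, 2, 9, 10, 12]
5 → replaces 9 → [1, 2, 5, 10, 12]
13 → extends → [1, 2, 5, 10, 12, 13]
Six tails, so the longest strictly increasing subsequence has length 6 (e.g. 7, 8, 9, 10, 12, 13).

6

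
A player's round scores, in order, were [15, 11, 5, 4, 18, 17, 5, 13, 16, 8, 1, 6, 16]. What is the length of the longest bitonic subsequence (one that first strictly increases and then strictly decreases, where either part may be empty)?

inc[i] = longest strictly increasing subsequence ending at i; dec[i] = longest strictly decreasing subsequence starting at i:
i:      1  2  3  4  5  6  7  8  9 10 11 12 13
a[i]:  15 11  5  4 18 17  5 13 16  8  1  6 16
inc:    1  1  1  1  2  2  2  3  4  3  1  3  4
dec:    5  4  3  2  5  4  2  3  3  2  1  1  1
Best peak at i=5 (value 18): inc=2, dec=5, length 2+5−1 = 6.

6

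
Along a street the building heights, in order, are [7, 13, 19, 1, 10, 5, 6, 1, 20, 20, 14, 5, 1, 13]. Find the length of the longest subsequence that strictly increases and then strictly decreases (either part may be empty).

inc[i] = longest strictly increasing subsequence ending at i; dec[i] = longest strictly decreasing subsequence starting at i:
i:      1  2  3  4  5  6  7  8  9 10 11 12 13 14
a[i]:   7 13 19  1 10  5  6  1 20 20 14  5  1 13
inc:    1  2  3  1  2  2  3  1  4  4  4  2  1  4
dec:    4  5  5  1  4  2  3  1  4  4  3  2  1  1
Best peak at i=3 (value 19): inc=3, dec=5, length 3+5−1 = 7.

7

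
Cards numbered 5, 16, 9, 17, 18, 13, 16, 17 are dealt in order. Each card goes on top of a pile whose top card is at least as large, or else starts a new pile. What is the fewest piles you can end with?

The minimum number of non-increasing subsequences covering a sequence equals the length of its longest strictly increasing subsequence.
LIS length is 5 (e.g. 5, 9, 13, 16, 17), so 5 piles are needed.

5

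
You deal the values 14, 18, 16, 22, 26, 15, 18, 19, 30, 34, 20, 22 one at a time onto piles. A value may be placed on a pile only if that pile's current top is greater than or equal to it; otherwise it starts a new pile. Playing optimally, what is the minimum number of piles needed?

Place each on the leftmost legal pile:
14 → new pile 1 (tops now [14])
18 → new pile 2 (tops now [14, 18])
16 → pile 2 (tops now [14, 16])
22 → new pile 3 (tops now [14, 16, 22])
26 → new pile 4 (tops now [14, 16, 22, 26])
15 → pile 2 (tops now [14, 15, 22, 26])
18 → pile 3 (tops now [14, 15, 18, 26])
19 → pile 4 (tops now [14, 15, 18, 19])
30 → new pile 5 (tops now [14, 15, 18, 19, 30])
34 → new pile 6 (tops now [14, 15, 18, 19, 30, 34])
20 → pile 5 (tops now [14, 15, 18, 19, 20, 34])
22 → pile 6 (tops now [14, 15, 18, 19, 20, 22])
Six piles.

6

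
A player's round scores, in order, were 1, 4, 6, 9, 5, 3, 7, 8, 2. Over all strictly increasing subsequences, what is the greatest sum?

Let S[i] be the best sum of a strictly increasing subsequence ending at i:
i:      1  2  3  4  5  6  7  8  9
a[i]:   1  4  6  9  5  3  7  8  2
S:      1  5 11 20 10  4 18 26  3
Maximum is 26 (e.g. 1 + 4 + 6 + 7 + 8).

26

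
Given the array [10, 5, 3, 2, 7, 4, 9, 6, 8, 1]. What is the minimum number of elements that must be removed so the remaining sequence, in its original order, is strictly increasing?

Fewest deletions = n − (longest strictly increasing subsequence).
i:      1  2  3  4  5  6  7  8  9 10
a[i]:  10  5  3  2  7  4  9  6  8  1
dp:     1  1  1  1  2  2  3  3  4  1
max dp = 4, so deletions = 10 − 4 = 6.

6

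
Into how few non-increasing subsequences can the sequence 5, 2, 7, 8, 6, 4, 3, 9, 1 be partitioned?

4

Place each on the leftmost legal pile:
5 → new pile 1 (tops now [5])
2 → pile 1 (tops now [2])
7 → new pile 2 (tops now [2, 7])
8 → new pile 3 (tops now [2, 7, 8])
6 → pile 2 (tops now [2, 6, 8])
4 → pile 2 (tops now [2, 4, 8])
3 → pile 2 (tops now [2, 3, 8])
9 → new pile 4 (tops now [2, 3, 8, 9])
1 → pile 1 (tops now [1, 3, 8, 9])
Four piles.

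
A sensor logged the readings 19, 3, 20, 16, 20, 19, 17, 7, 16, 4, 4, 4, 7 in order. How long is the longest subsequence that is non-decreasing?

5

Let dp[i] be the length of the longest such subsequence ending at index i:
i:      1  2  3  4  5  6  7  8  9 10 11 12 13
a[i]:  19  3 20 16 20 19 17  7 16  4  4  4  7
dp:     1  1  2  2  3  3  3  2  3  2  3  4  5
Maximum dp value is 5.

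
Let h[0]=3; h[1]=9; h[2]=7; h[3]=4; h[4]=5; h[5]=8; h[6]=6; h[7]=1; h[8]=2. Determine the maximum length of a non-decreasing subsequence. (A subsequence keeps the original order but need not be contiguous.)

4

Track the smallest tail for each achievable length (allowing ties):
3 → extends → [3]
9 → extends → [3, 9]
7 → replaces 9 → [3, 7]
4 → replaces 7 → [3, 4]
5 → extends → [3, 4, 5]
8 → extends → [3, 4, 5, 8]
6 → replaces 8 → [3, 4, 5, 6]
1 → replaces 3 → [1, 4, 5, 6]
2 → replaces 4 → [1, 2, 5, 6]
Four tails, so the longest non-decreasing subsequence has length 4 (e.g. 3, 4, 5, 8).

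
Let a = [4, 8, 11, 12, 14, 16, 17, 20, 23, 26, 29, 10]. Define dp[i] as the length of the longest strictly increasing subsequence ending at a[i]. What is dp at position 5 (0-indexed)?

dp[i] = 1 + max{dp[j] : j<i, a[j]<a[i]} (or 1 if no such j):
i:      0  1  2  3  4  5  6  7  8  9 10 11
a[i]:   4  8 11 12 14 16 17 20 23 26 29 10
dp:     1  2  3  4  5  6  7  8  9 10 11  3
At index 5 the value is 6.

6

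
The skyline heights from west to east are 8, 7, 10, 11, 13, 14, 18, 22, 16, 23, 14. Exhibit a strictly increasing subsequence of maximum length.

8, 10, 11, 13, 14, 18, 22, 23

Patience tails give the LIS length; then backtrack through the dp parents:
8 → extends → [8]
7 → replaces 8 → [7]
10 → extends → [7, 10]
11 → extends → [7, 10, 11]
13 → extends → [7, 10, 11, 13]
14 → extends → [7, 10, 11, 13, 14]
18 → extends → [7, 10, 11, 13, 14, 18]
22 → extends → [7, 10, 11, 13, 14, 18, 22]
16 → replaces 18 → [7, 10, 11, 13, 14, 16, 22]
23 → extends → [7, 10, 11, 13, 14, 16, 22, 23]
14 → already a tail → [7, 10, 11, 13, 14, 16, 22, 23]
Length 8; one witness is 8, 10, 11, 13, 14, 18, 22, 23.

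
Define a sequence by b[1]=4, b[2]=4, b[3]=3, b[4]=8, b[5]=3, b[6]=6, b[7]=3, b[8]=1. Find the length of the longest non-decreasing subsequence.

Track the smallest tail for each achievable length (allowing ties):
4 → extends → [4]
4 → extends → [4, 4]
3 → replaces 4 → [3, 4]
8 → extends → [3, 4, 8]
3 → replaces 4 → [3, 3, 8]
6 → replaces 8 → [3, 3, 6]
3 → replaces 6 → [3, 3, 3]
1 → replaces 3 → [1, 3, 3]
Three tails, so the longest non-decreasing subsequence has length 3 (e.g. 4, 4, 8).

3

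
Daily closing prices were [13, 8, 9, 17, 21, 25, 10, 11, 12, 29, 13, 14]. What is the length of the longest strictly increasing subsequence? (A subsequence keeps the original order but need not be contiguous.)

Track the smallest tail for each achievable length (strict):
13 → extends → [13]
8 → replaces 13 → [8]
9 → extends → [8, 9]
17 → extends → [8, 9, 17]
21 → extends → [8, 9, 17, 21]
25 → extends → [8, 9, 17, 21, 25]
10 → replaces 17 → [8, 9, 10, 21, 25]
11 → replaces 21 → [8, 9, 10, 11, 25]
12 → replaces 25 → [8, 9, 10, 11, 12]
29 → extends → [8, 9, 10, 11, 12, 29]
13 → replaces 29 → [8, 9, 10, 11, 12, 13]
14 → extends → [8, 9, 10, 11, 12, 13, 14]
Seven tails, so the longest strictly increasing subsequence has length 7 (e.g. 8, 9, 10, 11, 12, 13, 14).

7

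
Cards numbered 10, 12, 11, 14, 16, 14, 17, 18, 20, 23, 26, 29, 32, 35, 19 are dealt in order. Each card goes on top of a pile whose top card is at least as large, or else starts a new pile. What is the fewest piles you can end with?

12

The minimum number of non-increasing subsequences covering a sequence equals the length of its longest strictly increasing subsequence.
LIS length is 12 (e.g. 10, 12, 14, 16, 17, 18, 20, 23, 26, 29, 32, 35), so 12 piles are needed.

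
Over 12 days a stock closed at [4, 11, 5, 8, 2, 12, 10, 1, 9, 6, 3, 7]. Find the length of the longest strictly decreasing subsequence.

5

Let dp[i] be the longest strictly decreasing subsequence ending at i:
i:      1  2  3  4  5  6  7  8  9 10 11 12
a[i]:   4 11  5  8  2 12 10  1  9  6  3  7
dp:     1  1  2  2  3  1  2  4  3  4  5  4
Maximum is 5.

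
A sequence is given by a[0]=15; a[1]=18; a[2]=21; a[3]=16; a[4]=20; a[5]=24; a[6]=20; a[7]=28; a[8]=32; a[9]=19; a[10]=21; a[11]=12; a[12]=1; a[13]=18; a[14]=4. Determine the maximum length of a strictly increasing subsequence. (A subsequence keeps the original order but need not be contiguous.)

Let dp[i] be the length of the longest such subsequence ending at index i:
i:      0  1  2  3  4  5  6  7  8  9 10 11 12 13 14
a[i]:  15 18 21 16 20 24 20 28 32 19 21 12  1 18  4
dp:     1  2  3  2  3  4  3  5  6  3  4  1  1  3  2
Maximum dp value is 6.

6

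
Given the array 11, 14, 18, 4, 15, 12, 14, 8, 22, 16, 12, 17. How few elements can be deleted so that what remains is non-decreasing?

7

Fewest deletions = n − (longest non-decreasing subsequence).
i:      1  2  3  4  5  6  7  8  9 10 11 12
a[i]:  11 14 18  4 15 12 14  8 22 16 12 17
dp:     1  2  3  1  3  2  3  2  4  4  3  5
max dp = 5, so deletions = 12 − 5 = 7.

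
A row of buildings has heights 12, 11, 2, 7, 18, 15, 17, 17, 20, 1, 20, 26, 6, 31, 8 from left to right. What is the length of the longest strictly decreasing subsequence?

4

Negate each value so 'decreasing' becomes 'increasing', then run patience tails on the negated sequence:
-12 → extends → [-12]
-11 → extends → [-12, -11]
-2 → extends → [-12, -11, -2]
-7 → replaces -2 → [-12, -11, -7]
-18 → replaces -12 → [-18, -11, -7]
-15 → replaces -11 → [-18, -15, -7]
-17 → replaces -15 → [-18, -17, -7]
-17 → already a tail → [-18, -17, -7]
-20 → replaces -18 → [-20, -17, -7]
-1 → extends → [-20, -17, -7, -1]
-20 → already a tail → [-20, -17, -7, -1]
-26 → replaces -20 → [-26, -17, -7, -1]
-6 → replaces -1 → [-26, -17, -7, -6]
-31 → replaces -26 → [-31, -17, -7, -6]
-8 → replaces -7 → [-31, -17, -8, -6]
Four tails, so the longest strictly decreasing subsequence of the original has length 4.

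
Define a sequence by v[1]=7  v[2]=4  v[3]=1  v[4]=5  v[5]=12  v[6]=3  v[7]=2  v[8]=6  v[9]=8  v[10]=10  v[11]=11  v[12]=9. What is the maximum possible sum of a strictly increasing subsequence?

Let S[i] be the best sum of a strictly increasing subsequence ending at i:
i:      1  2  3  4  5  6  7  8  9 10 11 12
v[i]:   7  4  1  5 12  3  2  6  8 10 11  9
S:      7  4  1  9 21  4  3 15 23 33 44 32
Maximum is 44 (e.g. 4 + 5 + 6 + 8 + 10 + 11).

44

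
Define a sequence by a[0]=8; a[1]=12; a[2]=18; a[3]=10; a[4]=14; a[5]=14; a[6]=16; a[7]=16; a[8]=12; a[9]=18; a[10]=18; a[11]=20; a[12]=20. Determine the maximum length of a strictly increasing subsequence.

6

Track the smallest tail for each achievable length (strict):
8 → extends → [8]
12 → extends → [8, 12]
18 → extends → [8, 12, 18]
10 → replaces 12 → [8, 10, 18]
14 → replaces 18 → [8, 10, 14]
14 → already a tail → [8, 10, 14]
16 → extends → [8, 10, 14, 16]
16 → already a tail → [8, 10, 14, 16]
12 → replaces 14 → [8, 10, 12, 16]
18 → extends → [8, 10, 12, 16, 18]
18 → already a tail → [8, 10, 12, 16, 18]
20 → extends → [8, 10, 12, 16, 18, 20]
20 → already a tail → [8, 10, 12, 16, 18, 20]
Six tails, so the longest strictly increasing subsequence has length 6 (e.g. 8, 12, 14, 16, 18, 20).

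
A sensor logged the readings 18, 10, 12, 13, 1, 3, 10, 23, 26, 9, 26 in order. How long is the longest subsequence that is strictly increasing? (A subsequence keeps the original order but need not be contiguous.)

5

Track the smallest tail for each achievable length (strict):
18 → extends → [18]
10 → replaces 18 → [10]
12 → extends → [10, 12]
13 → extends → [10, 12, 13]
1 → replaces 10 → [1, 12, 13]
3 → replaces 12 → [1, 3, 13]
10 → replaces 13 → [1, 3, 10]
23 → extends → [1, 3, 10, 23]
26 → extends → [1, 3, 10, 23, 26]
9 → replaces 10 → [1, 3, 9, 23, 26]
26 → already a tail → [1, 3, 9, 23, 26]
Five tails, so the longest strictly increasing subsequence has length 5 (e.g. 10, 12, 13, 23, 26).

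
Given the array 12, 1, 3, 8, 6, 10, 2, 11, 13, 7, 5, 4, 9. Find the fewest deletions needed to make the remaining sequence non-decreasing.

7

Fewest deletions = n − (longest non-decreasing subsequence).
Patience tails:
12 → extends → [12]
1 → replaces 12 → [1]
3 → extends → [1, 3]
8 → extends → [1, 3, 8]
6 → replaces 8 → [1, 3, 6]
10 → extends → [1, 3, 6, 10]
2 → replaces 3 → [1, 2, 6, 10]
11 → extends → [1, 2, 6, 10, 11]
13 → extends → [1, 2, 6, 10, 11, 13]
7 → replaces 10 → [1, 2, 6, 7, 11, 13]
5 → replaces 6 → [1, 2, 5, 7, 11, 13]
4 → replaces 5 → [1, 2, 4, 7, 11, 13]
9 → replaces 11 → [1, 2, 4, 7, 9, 13]
Longest non-decreasing subsequence has length 6, so deletions = 13 − 6 = 7.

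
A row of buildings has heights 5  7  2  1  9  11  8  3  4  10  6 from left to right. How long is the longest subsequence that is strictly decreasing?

3

Negate each value so 'decreasing' becomes 'increasing', then run patience tails on the negated sequence:
-5 → extends → [-5]
-7 → replaces -5 → [-7]
-2 → extends → [-7, -2]
-1 → extends → [-7, -2, -1]
-9 → replaces -7 → [-9, -2, -1]
-11 → replaces -9 → [-11, -2, -1]
-8 → replaces -2 → [-11, -8, -1]
-3 → replaces -1 → [-11, -8, -3]
-4 → replaces -3 → [-11, -8, -4]
-10 → replaces -8 → [-11, -10, -4]
-6 → replaces -4 → [-11, -10, -6]
Three tails, so the longest strictly decreasing subsequence of the original has length 3.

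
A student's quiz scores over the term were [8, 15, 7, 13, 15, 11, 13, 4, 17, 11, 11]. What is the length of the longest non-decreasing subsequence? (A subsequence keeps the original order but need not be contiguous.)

Track the smallest tail for each achievable length (allowing ties):
8 → extends → [8]
15 → extends → [8, 15]
7 → replaces 8 → [7, 15]
13 → replaces 15 → [7, 13]
15 → extends → [7, 13, 15]
11 → replaces 13 → [7, 11, 15]
13 → replaces 15 → [7, 11, 13]
4 → replaces 7 → [4, 11, 13]
17 → extends → [4, 11, 13, 17]
11 → replaces 13 → [4, 11, 11, 17]
11 → replaces 17 → [4, 11, 11, 11]
Four tails, so the longest non-decreasing subsequence has length 4 (e.g. 8, 15, 15, 17).

4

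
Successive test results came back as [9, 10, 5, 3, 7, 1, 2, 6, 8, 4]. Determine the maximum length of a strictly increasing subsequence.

Track the smallest tail for each achievable length (strict):
9 → extends → [9]
10 → extends → [9, 10]
5 → replaces 9 → [5, 10]
3 → replaces 5 → [3, 10]
7 → replaces 10 → [3, 7]
1 → replaces 3 → [1, 7]
2 → replaces 7 → [1, 2]
6 → extends → [1, 2, 6]
8 → extends → [1, 2, 6, 8]
4 → replaces 6 → [1, 2, 4, 8]
Four tails, so the longest strictly increasing subsequence has length 4 (e.g. 1, 2, 6, 8).

4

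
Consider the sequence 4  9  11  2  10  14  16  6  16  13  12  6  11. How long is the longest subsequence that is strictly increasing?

5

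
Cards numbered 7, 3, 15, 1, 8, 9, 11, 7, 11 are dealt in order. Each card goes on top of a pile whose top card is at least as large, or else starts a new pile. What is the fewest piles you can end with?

Place each on the leftmost legal pile:
7 → new pile 1 (tops now [7])
3 → pile 1 (tops now [3])
15 → new pile 2 (tops now [3, 15])
1 → pile 1 (tops now [1, 15])
8 → pile 2 (tops now [1, 8])
9 → new pile 3 (tops now [1, 8, 9])
11 → new pile 4 (tops now [1, 8, 9, 11])
7 → pile 2 (tops now [1, 7, 9, 11])
11 → pile 4 (tops now [1, 7, 9, 11])
Four piles.

4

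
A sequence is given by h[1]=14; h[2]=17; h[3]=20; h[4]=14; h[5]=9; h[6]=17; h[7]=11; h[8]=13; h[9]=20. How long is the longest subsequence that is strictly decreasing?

Negate each value so 'decreasing' becomes 'increasing', then run patience tails on the negated sequence:
-14 → extends → [-14]
-17 → replaces -14 → [-17]
-20 → replaces -17 → [-20]
-14 → extends → [-20, -14]
-9 → extends → [-20, -14, -9]
-17 → replaces -14 → [-20, -17, -9]
-11 → replaces -9 → [-20, -17, -11]
-13 → replaces -11 → [-20, -17, -13]
-20 → already a tail → [-20, -17, -13]
Three tails, so the longest strictly decreasing subsequence of the original has length 3.

3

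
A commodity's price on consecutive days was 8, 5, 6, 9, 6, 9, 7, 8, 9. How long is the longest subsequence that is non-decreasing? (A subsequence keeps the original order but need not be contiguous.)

6

Track the smallest tail for each achievable length (allowing ties):
8 → extends → [8]
5 → replaces 8 → [5]
6 → extends → [5, 6]
9 → extends → [5, 6, 9]
6 → replaces 9 → [5, 6, 6]
9 → extends → [5, 6, 6, 9]
7 → replaces 9 → [5, 6, 6, 7]
8 → extends → [5, 6, 6, 7, 8]
9 → extends → [5, 6, 6, 7, 8, 9]
Six tails, so the longest non-decreasing subsequence has length 6 (e.g. 5, 6, 6, 7, 8, 9).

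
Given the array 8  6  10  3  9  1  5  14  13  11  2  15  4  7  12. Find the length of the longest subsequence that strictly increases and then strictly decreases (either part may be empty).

inc[i] = longest strictly increasing subsequence ending at i; dec[i] = longest strictly decreasing subsequence starting at i:
i:      1  2  3  4  5  6  7  8  9 10 11 12 13 14 15
a[i]:   8  6 10  3  9  1  5 14 13 11  2 15  4  7 12
inc:    1  1  2  1  2  1  2  3  3  3  2  4  3  4  5
dec:    4  3  4  2  3  1  2  4  3  2  1  2  1  1  1
Best peak at i=8 (value 14): inc=3, dec=4, length 3+4−1 = 6.

6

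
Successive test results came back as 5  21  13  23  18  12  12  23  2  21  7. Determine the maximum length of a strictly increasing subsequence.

4

Track the smallest tail for each achievable length (strict):
5 → extends → [5]
21 → extends → [5, 21]
13 → replaces 21 → [5, 13]
23 → extends → [5, 13, 23]
18 → replaces 23 → [5, 13, 18]
12 → replaces 13 → [5, 12, 18]
12 → already a tail → [5, 12, 18]
23 → extends → [5, 12, 18, 23]
2 → replaces 5 → [2, 12, 18, 23]
21 → replaces 23 → [2, 12, 18, 21]
7 → replaces 12 → [2, 7, 18, 21]
Four tails, so the longest strictly increasing subsequence has length 4 (e.g. 5, 13, 18, 23).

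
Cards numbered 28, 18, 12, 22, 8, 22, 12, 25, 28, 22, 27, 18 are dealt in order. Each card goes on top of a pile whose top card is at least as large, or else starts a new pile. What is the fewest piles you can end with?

4

Place each on the leftmost legal pile:
28 → new pile 1 (tops now [28])
18 → pile 1 (tops now [18])
12 → pile 1 (tops now [12])
22 → new pile 2 (tops now [12, 22])
8 → pile 1 (tops now [8, 22])
22 → pile 2 (tops now [8, 22])
12 → pile 2 (tops now [8, 12])
25 → new pile 3 (tops now [8, 12, 25])
28 → new pile 4 (tops now [8, 12, 25, 28])
22 → pile 3 (tops now [8, 12, 22, 28])
27 → pile 4 (tops now [8, 12, 22, 27])
18 → pile 3 (tops now [8, 12, 18, 27])
Four piles.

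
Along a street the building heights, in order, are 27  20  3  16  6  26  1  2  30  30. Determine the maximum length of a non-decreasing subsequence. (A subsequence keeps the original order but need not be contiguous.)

5

Let dp[i] be the length of the longest such subsequence ending at index i:
i:      1  2  3  4  5  6  7  8  9 10
a[i]:  27 20  3 16  6 26  1  2 30 30
dp:     1  1  1  2  2  3  1  2  4  5
Maximum dp value is 5.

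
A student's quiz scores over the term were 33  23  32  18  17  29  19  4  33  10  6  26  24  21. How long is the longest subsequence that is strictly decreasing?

6

Let dp[i] be the longest strictly decreasing subsequence ending at i:
i:      1  2  3  4  5  6  7  8  9 10 11 12 13 14
a[i]:  33 23 32 18 17 29 19  4 33 10  6 26 24 21
dp:     1  2  2  3  4  3  4  5  1  5  6  4  5  6
Maximum is 6.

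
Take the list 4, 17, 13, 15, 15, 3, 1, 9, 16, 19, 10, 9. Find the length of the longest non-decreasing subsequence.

6

Let dp[i] be the length of the longest such subsequence ending at index i:
i:      1  2  3  4  5  6  7  8  9 10 11 12
a[i]:   4 17 13 15 15  3  1  9 16 19 10  9
dp:     1  2  2  3  4  1  1  2  5  6  3  3
Maximum dp value is 6.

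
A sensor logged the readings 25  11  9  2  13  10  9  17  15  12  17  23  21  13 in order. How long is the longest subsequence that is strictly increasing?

5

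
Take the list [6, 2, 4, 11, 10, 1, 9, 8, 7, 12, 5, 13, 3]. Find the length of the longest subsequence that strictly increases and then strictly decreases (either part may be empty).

9

inc[i] = longest strictly increasing subsequence ending at i; dec[i] = longest strictly decreasing subsequence starting at i:
i:      1  2  3  4  5  6  7  8  9 10 11 12 13
a[i]:   6  2  4 11 10  1  9  8  7 12  5 13  3
inc:    1  1  2  3  3  1  3  3  3  4  3  5  2
dec:    3  2  2  7  6  1  5  4  3  3  2  2  1
Best peak at i=4 (value 11): inc=3, dec=7, length 3+7−1 = 9.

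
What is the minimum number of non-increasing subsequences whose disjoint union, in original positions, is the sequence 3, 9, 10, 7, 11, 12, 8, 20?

6

Place each on the leftmost legal pile:
3 → new pile 1 (tops now [3])
9 → new pile 2 (tops now [3, 9])
10 → new pile 3 (tops now [3, 9, 10])
7 → pile 2 (tops now [3, 7, 10])
11 → new pile 4 (tops now [3, 7, 10, 11])
12 → new pile 5 (tops now [3, 7, 10, 11, 12])
8 → pile 3 (tops now [3, 7, 8, 11, 12])
20 → new pile 6 (tops now [3, 7, 8, 11, 12, 20])
Six piles.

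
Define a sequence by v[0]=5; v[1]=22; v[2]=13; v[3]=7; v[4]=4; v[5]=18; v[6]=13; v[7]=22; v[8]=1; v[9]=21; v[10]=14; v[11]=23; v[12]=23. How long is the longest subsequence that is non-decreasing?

Track the smallest tail for each achievable length (allowing ties):
5 → extends → [5]
22 → extends → [5, 22]
13 → replaces 22 → [5, 13]
7 → replaces 13 → [5, 7]
4 → replaces 5 → [4, 7]
18 → extends → [4, 7, 18]
13 → replaces 18 → [4, 7, 13]
22 → extends → [4, 7, 13, 22]
1 → replaces 4 → [1, 7, 13, 22]
21 → replaces 22 → [1, 7, 13, 21]
14 → replaces 21 → [1, 7, 13, 14]
23 → extends → [1, 7, 13, 14, 23]
23 → extends → [1, 7, 13, 14, 23, 23]
Six tails, so the longest non-decreasing subsequence has length 6 (e.g. 5, 13, 18, 22, 23, 23).

6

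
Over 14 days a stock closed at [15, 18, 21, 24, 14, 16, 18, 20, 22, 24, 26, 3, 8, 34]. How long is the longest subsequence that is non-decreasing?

8

Track the smallest tail for each achievable length (allowing ties):
15 → extends → [15]
18 → extends → [15, 18]
21 → extends → [15, 18, 21]
24 → extends → [15, 18, 21, 24]
14 → replaces 15 → [14, 18, 21, 24]
16 → replaces 18 → [14, 16, 21, 24]
18 → replaces 21 → [14, 16, 18, 24]
20 → replaces 24 → [14, 16, 18, 20]
22 → extends → [14, 16, 18, 20, 22]
24 → extends → [14, 16, 18, 20, 22, 24]
26 → extends → [14, 16, 18, 20, 22, 24, 26]
3 → replaces 14 → [3, 16, 18, 20, 22, 24, 26]
8 → replaces 16 → [3, 8, 18, 20, 22, 24, 26]
34 → extends → [3, 8, 18, 20, 22, 24, 26, 34]
Eight tails, so the longest non-decreasing subsequence has length 8 (e.g. 15, 18, 18, 20, 22, 24, 26, 34).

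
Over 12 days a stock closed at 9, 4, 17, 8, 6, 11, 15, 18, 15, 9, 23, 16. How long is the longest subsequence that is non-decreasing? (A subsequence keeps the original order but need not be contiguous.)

6

Track the smallest tail for each achievable length (allowing ties):
9 → extends → [9]
4 → replaces 9 → [4]
17 → extends → [4, 17]
8 → replaces 17 → [4, 8]
6 → replaces 8 → [4, 6]
11 → extends → [4, 6, 11]
15 → extends → [4, 6, 11, 15]
18 → extends → [4, 6, 11, 15, 18]
15 → replaces 18 → [4, 6, 11, 15, 15]
9 → replaces 11 → [4, 6, 9, 15, 15]
23 → extends → [4, 6, 9, 15, 15, 23]
16 → replaces 23 → [4, 6, 9, 15, 15, 16]
Six tails, so the longest non-decreasing subsequence has length 6 (e.g. 4, 8, 11, 15, 18, 23).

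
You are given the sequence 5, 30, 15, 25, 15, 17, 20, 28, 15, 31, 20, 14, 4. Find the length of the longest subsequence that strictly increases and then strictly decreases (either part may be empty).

9

inc[i] = longest strictly increasing subsequence ending at i; dec[i] = longest strictly decreasing subsequence starting at i:
i:      1  2  3  4  5  6  7  8  9 10 11 12 13
a[i]:   5 30 15 25 15 17 20 28 15 31 20 14  4
inc:    1  2  2  3  2  3  4  5  2  6  4  2  1
dec:    2  6  3  5  3  4  4  4  3  4  3  2  1
Best peak at i=10 (value 31): inc=6, dec=4, length 6+4−1 = 9.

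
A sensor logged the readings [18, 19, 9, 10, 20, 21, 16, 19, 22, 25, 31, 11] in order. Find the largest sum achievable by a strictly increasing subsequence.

156

Let S[i] be the best sum of a strictly increasing subsequence ending at i:
i:       1   2   3   4   5   6   7   8   9  10  11  12
a[i]:   18  19   9  10  20  21  16  19  22  25  31  11
S:      18  37   9  19  57  78  35  54 100 125 156  30
Maximum is 156 (e.g. 18 + 19 + 20 + 21 + 22 + 25 + 31).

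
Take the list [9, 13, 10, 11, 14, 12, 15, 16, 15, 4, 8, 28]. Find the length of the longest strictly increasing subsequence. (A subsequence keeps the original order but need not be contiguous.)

Track the smallest tail for each achievable length (strict):
9 → extends → [9]
13 → extends → [9, 13]
10 → replaces 13 → [9, 10]
11 → extends → [9, 10, 11]
14 → extends → [9, 10, 11, 14]
12 → replaces 14 → [9, 10, 11, 12]
15 → extends → [9, 10, 11, 12, 15]
16 → extends → [9, 10, 11, 12, 15, 16]
15 → already a tail → [9, 10, 11, 12, 15, 16]
4 → replaces 9 → [4, 10, 11, 12, 15, 16]
8 → replaces 10 → [4, 8, 11, 12, 15, 16]
28 → extends → [4, 8, 11, 12, 15, 16, 28]
Seven tails, so the longest strictly increasing subsequence has length 7 (e.g. 9, 10, 11, 14, 15, 16, 28).

7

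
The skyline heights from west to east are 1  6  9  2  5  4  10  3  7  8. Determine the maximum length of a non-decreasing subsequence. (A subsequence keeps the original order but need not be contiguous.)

Track the smallest tail for each achievable length (allowing ties):
1 → extends → [1]
6 → extends → [1, 6]
9 → extends → [1, 6, 9]
2 → replaces 6 → [1, 2, 9]
5 → replaces 9 → [1, 2, 5]
4 → replaces 5 → [1, 2, 4]
10 → extends → [1, 2, 4, 10]
3 → replaces 4 → [1, 2, 3, 10]
7 → replaces 10 → [1, 2, 3, 7]
8 → extends → [1, 2, 3, 7, 8]
Five tails, so the longest non-decreasing subsequence has length 5 (e.g. 1, 2, 5, 7, 8).

5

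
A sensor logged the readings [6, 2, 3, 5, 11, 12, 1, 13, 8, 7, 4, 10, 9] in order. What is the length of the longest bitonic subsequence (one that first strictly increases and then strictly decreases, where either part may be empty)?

inc[i] = longest strictly increasing subsequence ending at i; dec[i] = longest strictly decreasing subsequence starting at i:
i:      1  2  3  4  5  6  7  8  9 10 11 12 13
a[i]:   6  2  3  5 11 12  1 13  8  7  4 10  9
inc:    1  1  2  3  4  5  1  6  4  4  3  5  5
dec:    3  2  2  2  4  4  1  4  3  2  1  2  1
Best peak at i=8 (value 13): inc=6, dec=4, length 6+4−1 = 9.

9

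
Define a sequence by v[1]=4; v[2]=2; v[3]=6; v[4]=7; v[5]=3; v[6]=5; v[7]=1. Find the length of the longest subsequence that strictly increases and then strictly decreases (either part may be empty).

5

inc[i] = longest strictly increasing subsequence ending at i; dec[i] = longest strictly decreasing subsequence starting at i:
i:     1 2 3 4 5 6 7
v[i]:  4 2 6 7 3 5 1
inc:   1 1 2 3 2 3 1
dec:   3 2 3 3 2 2 1
Best peak at i=4 (value 7): inc=3, dec=3, length 3+3−1 = 5.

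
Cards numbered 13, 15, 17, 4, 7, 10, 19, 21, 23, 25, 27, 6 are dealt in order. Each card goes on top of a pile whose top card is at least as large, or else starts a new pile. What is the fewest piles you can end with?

8

The minimum number of non-increasing subsequences covering a sequence equals the length of its longest strictly increasing subsequence.
LIS length is 8 (e.g. 13, 15, 17, 19, 21, 23, 25, 27), so 8 piles are needed.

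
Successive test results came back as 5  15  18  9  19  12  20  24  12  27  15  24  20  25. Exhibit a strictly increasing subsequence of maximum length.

5, 15, 18, 19, 20, 24, 27

Patience tails give the LIS length; then backtrack through the dp parents:
5 → extends → [5]
15 → extends → [5, 15]
18 → extends → [5, 15, 18]
9 → replaces 15 → [5, 9, 18]
19 → extends → [5, 9, 18, 19]
12 → replaces 18 → [5, 9, 12, 19]
20 → extends → [5, 9, 12, 19, 20]
24 → extends → [5, 9, 12, 19, 20, 24]
12 → already a tail → [5, 9, 12, 19, 20, 24]
27 → extends → [5, 9, 12, 19, 20, 24, 27]
15 → replaces 19 → [5, 9, 12, 15, 20, 24, 27]
24 → already a tail → [5, 9, 12, 15, 20, 24, 27]
20 → already a tail → [5, 9, 12, 15, 20, 24, 27]
25 → replaces 27 → [5, 9, 12, 15, 20, 24, 25]
Length 7; one witness is 5, 15, 18, 19, 20, 24, 27.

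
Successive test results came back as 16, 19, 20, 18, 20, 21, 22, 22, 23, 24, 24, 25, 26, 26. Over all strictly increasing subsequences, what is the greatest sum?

196

Let S[i] be the best sum of a strictly increasing subsequence ending at i:
i:       1   2   3   4   5   6   7   8   9  10  11  12  13  14
a[i]:   16  19  20  18  20  21  22  22  23  24  24  25  26  26
S:      16  35  55  34  55  76  98  98 121 145 145 170 196 196
Maximum is 196 (e.g. 16 + 19 + 20 + 21 + 22 + 23 + 24 + 25 + 26).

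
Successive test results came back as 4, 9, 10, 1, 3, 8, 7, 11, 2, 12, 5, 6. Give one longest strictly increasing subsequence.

Patience tails give the LIS length; then backtrack through the dp parents:
4 → extends → [4]
9 → extends → [4, 9]
10 → extends → [4, 9, 10]
1 → replaces 4 → [1, 9, 10]
3 → replaces 9 → [1, 3, 10]
8 → replaces 10 → [1, 3, 8]
7 → replaces 8 → [1, 3, 7]
11 → extends → [1, 3, 7, 11]
2 → replaces 3 → [1, 2, 7, 11]
12 → extends → [1, 2, 7, 11, 12]
5 → replaces 7 → [1, 2, 5, 11, 12]
6 → replaces 11 → [1, 2, 5, 6, 12]
Length 5; one witness is 4, 9, 10, 11, 12.

4, 9, 10, 11, 12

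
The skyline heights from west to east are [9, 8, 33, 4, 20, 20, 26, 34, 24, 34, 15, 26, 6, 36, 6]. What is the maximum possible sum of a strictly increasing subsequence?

125

Let S[i] be the best sum of a strictly increasing subsequence ending at i:
i:       1   2   3   4   5   6   7   8   9  10  11  12  13  14  15
a[i]:    9   8  33   4  20  20  26  34  24  34  15  26   6  36   6
S:       9   8  42   4  29  29  55  89  53  89  24  79  10 125  10
Maximum is 125 (e.g. 9 + 20 + 26 + 34 + 36).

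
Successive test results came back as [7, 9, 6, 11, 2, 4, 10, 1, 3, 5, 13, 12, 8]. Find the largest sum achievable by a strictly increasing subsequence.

40

Let S[i] be the best sum of a strictly increasing subsequence ending at i:
i:      1  2  3  4  5  6  7  8  9 10 11 12 13
a[i]:   7  9  6 11  2  4 10  1  3  5 13 12  8
S:      7 16  6 27  2  6 26  1  5 11 40 39 19
Maximum is 40 (e.g. 7 + 9 + 11 + 13).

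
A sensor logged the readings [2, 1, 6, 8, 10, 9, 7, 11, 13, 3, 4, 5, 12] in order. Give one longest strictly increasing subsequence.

Patience tails give the LIS length; then backtrack through the dp parents:
2 → extends → [2]
1 → replaces 2 → [1]
6 → extends → [1, 6]
8 → extends → [1, 6, 8]
10 → extends → [1, 6, 8, 10]
9 → replaces 10 → [1, 6, 8, 9]
7 → replaces 8 → [1, 6, 7, 9]
11 → extends → [1, 6, 7, 9, 11]
13 → extends → [1, 6, 7, 9, 11, 13]
3 → replaces 6 → [1, 3, 7, 9, 11, 13]
4 → replaces 7 → [1, 3, 4, 9, 11, 13]
5 → replaces 9 → [1, 3, 4, 5, 11, 13]
12 → replaces 13 → [1, 3, 4, 5, 11, 12]
Length 6; one witness is 2, 6, 8, 10, 11, 13.

2, 6, 8, 10, 11, 13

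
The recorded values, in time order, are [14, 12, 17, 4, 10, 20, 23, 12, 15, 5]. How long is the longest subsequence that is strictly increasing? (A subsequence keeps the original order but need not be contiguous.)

4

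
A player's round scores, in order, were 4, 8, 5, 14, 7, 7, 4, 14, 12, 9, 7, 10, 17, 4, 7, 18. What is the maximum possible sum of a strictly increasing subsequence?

Let S[i] be the best sum of a strictly increasing subsequence ending at i:
i:      1  2  3  4  5  6  7  8  9 10 11 12 13 14 15 16
a[i]:   4  8  5 14  7  7  4 14 12  9  7 10 17  4  7 18
S:      4 12  9 26 16 16  4 30 28 25 16 35 52  4 16 70
Maximum is 70 (e.g. 4 + 5 + 7 + 9 + 10 + 17 + 18).

70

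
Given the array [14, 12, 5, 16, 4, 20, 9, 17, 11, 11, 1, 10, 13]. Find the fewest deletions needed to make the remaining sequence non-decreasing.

Fewest deletions = n − (longest non-decreasing subsequence).
Patience tails:
14 → extends → [14]
12 → replaces 14 → [12]
5 → replaces 12 → [5]
16 → extends → [5, 16]
4 → replaces 5 → [4, 16]
20 → extends → [4, 16, 20]
9 → replaces 16 → [4, 9, 20]
17 → replaces 20 → [4, 9, 17]
11 → replaces 17 → [4, 9, 11]
11 → extends → [4, 9, 11, 11]
1 → replaces 4 → [1, 9, 11, 11]
10 → replaces 11 → [1, 9, 10, 11]
13 → extends → [1, 9, 10, 11, 13]
Longest non-decreasing subsequence has length 5, so deletions = 13 − 5 = 8.

8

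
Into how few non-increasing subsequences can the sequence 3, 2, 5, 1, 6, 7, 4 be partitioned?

Place each on the leftmost legal pile:
3 → new pile 1 (tops now [3])
2 → pile 1 (tops now [2])
5 → new pile 2 (tops now [2, 5])
1 → pile 1 (tops now [1, 5])
6 → new pile 3 (tops now [1, 5, 6])
7 → new pile 4 (tops now [1, 5, 6, 7])
4 → pile 2 (tops now [1, 4, 6, 7])
Four piles.

4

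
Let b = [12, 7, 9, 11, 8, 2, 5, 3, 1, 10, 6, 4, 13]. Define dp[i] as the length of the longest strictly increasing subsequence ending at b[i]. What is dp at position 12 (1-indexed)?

3

dp[i] = 1 + max{dp[j] : j<i, b[j]<b[i]} (or 1 if no such j):
i:      1  2  3  4  5  6  7  8  9 10 11 12 13
b[i]:  12  7  9 11  8  2  5  3  1 10  6  4 13
dp:     1  1  2  3  2  1  2  2  1  3  3  3  4
At index 12 the value is 3.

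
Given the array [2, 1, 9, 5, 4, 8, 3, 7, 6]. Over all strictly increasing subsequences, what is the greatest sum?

15

Let S[i] be the best sum of a strictly increasing subsequence ending at i:
i:      1  2  3  4  5  6  7  8  9
a[i]:   2  1  9  5  4  8  3  7  6
S:      2  1 11  7  6 15  5 14 13
Maximum is 15 (e.g. 2 + 5 + 8).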